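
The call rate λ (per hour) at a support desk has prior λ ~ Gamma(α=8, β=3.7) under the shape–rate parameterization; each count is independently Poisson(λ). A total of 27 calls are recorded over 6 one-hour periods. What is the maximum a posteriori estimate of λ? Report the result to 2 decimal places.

λ̂_MAP = 3.51

Σxᵢ = 27, n = 6.
Posterior ∝ λ^7e^(−3.7λ) · λ^27e^(−6λ) = λ^34e^(−9.7λ), i.e. Gamma(shape=35, rate=9.7).
The mode of a Gamma(a, b) with a ≥ 1 (shape–rate) is (a−1)/b = 34/9.7 ≈ 3.51.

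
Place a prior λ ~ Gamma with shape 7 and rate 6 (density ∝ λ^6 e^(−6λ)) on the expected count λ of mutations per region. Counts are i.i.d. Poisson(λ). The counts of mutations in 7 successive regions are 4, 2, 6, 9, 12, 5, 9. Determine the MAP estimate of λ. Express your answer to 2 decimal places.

λ̂_MAP = 4.08

Σxᵢ = 4+2+6+9+12+5+9 = 47, with n = 7.
Posterior ∝ λ^6e^(−6λ) · λ^47e^(−7λ) = λ^53e^(−13λ), i.e. Gamma(shape=54, rate=13).
The mode of a Gamma(a, b) with a ≥ 1 (shape–rate) is (a−1)/b = 53/13 ≈ 4.08.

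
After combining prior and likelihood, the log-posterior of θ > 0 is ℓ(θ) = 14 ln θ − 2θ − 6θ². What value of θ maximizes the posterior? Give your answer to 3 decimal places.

θ̂_MAP = 1.000

ℓ'(θ) = 14/θ − 2 − 12θ. Setting this to zero and multiplying by θ: 12θ² + 2θ − 14 = 0.
θ = (−2 + √(2² + 4·12·14)) / (2·12) = (−2 + √676) / 24 = (−2 + 26)/24 = 1.
ℓ''(θ) = −14/θ² − 12 < 0, confirming a maximum.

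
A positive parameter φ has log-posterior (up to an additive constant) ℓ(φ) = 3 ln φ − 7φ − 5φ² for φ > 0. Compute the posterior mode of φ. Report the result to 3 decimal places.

φ̂_MAP = 0.300

ℓ'(φ) = 3/φ − 7 − 10φ. Setting this to zero and multiplying by φ: 10φ² + 7φ − 3 = 0.
φ = (−7 + √(7² + 4·10·3)) / (2·10) = (−7 + √169) / 20 = (−7 + 13)/20 = 3/10.
ℓ''(φ) = −3/φ² − 10 < 0, confirming a maximum.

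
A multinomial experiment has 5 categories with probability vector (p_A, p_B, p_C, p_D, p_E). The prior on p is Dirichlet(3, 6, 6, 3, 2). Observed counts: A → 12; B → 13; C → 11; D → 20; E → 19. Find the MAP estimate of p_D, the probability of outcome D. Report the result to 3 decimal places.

The posterior is Dirichlet(αᵢ + nᵢ) = Dirichlet(15, 19, 17, 23, 21).
For a Dirichlet(a₁,…,a_K) with all aᵢ > 1, the mode has j-th component (aⱼ − 1)/(Σaᵢ − K).
Here Σaᵢ = 95 and K = 5, so p_D = (23 − 1)/(95 − 5) = 22/90 ≈ 0.244.

MAP estimate of p_D = 0.244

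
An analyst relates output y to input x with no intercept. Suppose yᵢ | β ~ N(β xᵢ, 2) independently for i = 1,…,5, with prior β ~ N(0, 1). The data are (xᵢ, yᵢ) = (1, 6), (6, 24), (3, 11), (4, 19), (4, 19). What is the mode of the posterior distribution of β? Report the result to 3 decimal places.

log p(β | y) = −Σ(yᵢ − βxᵢ)²/(2·2) − β²/(2·1) + const.
Setting the derivative to zero: Σxᵢ(yᵢ − βxᵢ)/2 − β/1 = 0, so β = Σxᵢyᵢ / (Σxᵢ² + σ²/τ²).
Σxᵢyᵢ = 1·6 + 6·24 + 3·11 + 4·19 + 4·19 = 335; Σxᵢ² = 78; σ²/τ² = 2.
β̂_MAP = 335 / (78 + 2) = 335/80 ≈ 4.188.

β̂_MAP = 4.188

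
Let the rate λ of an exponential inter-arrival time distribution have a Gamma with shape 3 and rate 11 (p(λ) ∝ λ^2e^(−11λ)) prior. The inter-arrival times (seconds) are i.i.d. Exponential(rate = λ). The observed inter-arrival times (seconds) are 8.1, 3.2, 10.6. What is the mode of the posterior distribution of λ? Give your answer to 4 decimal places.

λ̂_MAP = 0.1520

The Exponential(rate=λ) likelihood is ∝ λ^n e^(−λΣtᵢ). Here n = 3 and Σtᵢ = 8.1 + 3.2 + 10.6 = 21.9.
Posterior ∝ λ^2e^(−11λ) · λ^3e^(−21.9λ) = λ^5e^(−32.9λ), i.e. Gamma(6, 32.9).
Mode = (a−1)/b = 5/32.9 ≈ 0.1520.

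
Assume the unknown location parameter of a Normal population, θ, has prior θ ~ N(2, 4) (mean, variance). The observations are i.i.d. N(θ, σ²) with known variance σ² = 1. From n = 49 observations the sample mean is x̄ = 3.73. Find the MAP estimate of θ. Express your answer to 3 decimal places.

θ̂_MAP = 3.721

n = 49, x̄ = 3.73.
For a Normal prior and Normal likelihood with known variance, the posterior is Normal; its mode equals its mean, the precision-weighted average.
Prior precision 1/σ₀² = 1/4 = 0.25; data precision n/σ² = 49/1 = 49.
θ̂ = (0.25·2 + 49·3.73) / (0.25 + 49) = 183.27/49.25 = 18327/4925 ≈ 3.721.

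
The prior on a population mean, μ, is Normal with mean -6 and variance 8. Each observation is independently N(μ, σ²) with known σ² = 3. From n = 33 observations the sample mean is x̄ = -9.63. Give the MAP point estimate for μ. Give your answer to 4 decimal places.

μ̂_MAP = -9.5892

n = 33, x̄ = -9.63.
For a Normal prior and Normal likelihood with known variance, the posterior is Normal; its mode equals its mean, the precision-weighted average.
Prior precision 1/σ₀² = 1/8 = 0.125; data precision n/σ² = 33/3 = 11.
μ̂ = (0.125·(-6) + 11·(-9.63)) / (0.125 + 11) = (-106.68)/11.125 = -21336/2225 ≈ -9.5892.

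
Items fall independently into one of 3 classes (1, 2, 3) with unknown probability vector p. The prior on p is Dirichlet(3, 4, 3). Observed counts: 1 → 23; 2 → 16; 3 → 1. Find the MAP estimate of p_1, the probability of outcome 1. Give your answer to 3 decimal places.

MAP estimate: 0.532

The posterior is Dirichlet(αᵢ + nᵢ) = Dirichlet(26, 20, 4).
For a Dirichlet(a₁,…,a_K) with all aᵢ > 1, the mode has j-th component (aⱼ − 1)/(Σaᵢ − K).
Here Σaᵢ = 50 and K = 3, so p_1 = (26 − 1)/(50 − 3) = 25/47 ≈ 0.532.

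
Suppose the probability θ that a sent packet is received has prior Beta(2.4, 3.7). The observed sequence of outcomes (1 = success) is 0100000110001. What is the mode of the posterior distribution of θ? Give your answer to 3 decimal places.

Prior: Beta(2.4, 3.7).
Data: 4 successes in 13 trials (from the sequence). The binomial likelihood contributes θ^4(1−θ)^9, so the posterior is Beta(2.4+4, 3.7+9) = Beta(6.4, 12.7).
For Beta(a, b) with a, b > 1 the mode is (a−1)/(a+b−2) = 5.4/17.1 ≈ 0.316.

θ̂_MAP = 0.316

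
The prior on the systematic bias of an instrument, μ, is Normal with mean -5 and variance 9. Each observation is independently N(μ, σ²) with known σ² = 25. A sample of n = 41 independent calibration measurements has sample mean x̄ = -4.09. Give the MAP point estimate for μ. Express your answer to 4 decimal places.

n = 41, x̄ = -4.09.
For a Normal prior and Normal likelihood with known variance, the posterior is Normal; its mode equals its mean, the precision-weighted average.
Prior precision 1/σ₀² = 1/9; data precision n/σ² = 41/25 = 1.64.
μ̂ = ((1/9)·(-5) + 1.64·(-4.09)) / (1/9 + 1.64) = (-163421/22500)/(394/225) = -163421/39400 ≈ -4.1477.

μ̂_MAP = -4.1477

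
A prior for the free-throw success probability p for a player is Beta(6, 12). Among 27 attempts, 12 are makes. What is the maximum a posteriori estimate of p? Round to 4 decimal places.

p̂_MAP = 0.3953

Prior: Beta(6, 12).
Data: 12 successes in 27 trials. The binomial likelihood contributes p^12(1−p)^15, so the posterior is Beta(6+12, 12+15) = Beta(18, 27).
For Beta(a, b) with a, b > 1 the mode is (a−1)/(a+b−2) = 17/43 ≈ 0.3953.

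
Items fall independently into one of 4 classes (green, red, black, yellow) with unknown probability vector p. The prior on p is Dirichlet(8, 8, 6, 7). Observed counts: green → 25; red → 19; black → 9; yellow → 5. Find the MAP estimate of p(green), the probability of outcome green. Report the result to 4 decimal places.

MAP estimate of p(green) = 0.3855

The posterior is Dirichlet(αᵢ + nᵢ) = Dirichlet(33, 27, 15, 12).
For a Dirichlet(a₁,…,a_K) with all aᵢ > 1, the mode has j-th component (aⱼ − 1)/(Σaᵢ − K).
Here Σaᵢ = 87 and K = 4, so p(green) = (33 − 1)/(87 − 4) = 32/83 ≈ 0.3855.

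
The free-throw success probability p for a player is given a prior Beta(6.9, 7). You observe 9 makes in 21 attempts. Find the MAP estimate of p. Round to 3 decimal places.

p̂_MAP = 0.453

Prior: Beta(6.9, 7).
Data: 9 successes in 21 trials. The binomial likelihood contributes p^9(1−p)^12, so the posterior is Beta(6.9+9, 7+12) = Beta(15.9, 19).
For Beta(a, b) with a, b > 1 the mode is (a−1)/(a+b−2) = 14.9/32.9 ≈ 0.453.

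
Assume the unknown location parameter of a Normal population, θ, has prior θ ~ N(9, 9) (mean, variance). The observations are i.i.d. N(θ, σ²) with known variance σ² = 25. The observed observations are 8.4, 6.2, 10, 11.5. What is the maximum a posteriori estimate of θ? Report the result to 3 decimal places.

θ̂_MAP = 9.015

n = 4; x̄ = (8.4 + 6.2 + 10 + 11.5)/4 = 36.1/4 = 9.025.
For a Normal prior and Normal likelihood with known variance, the posterior is Normal; its mode equals its mean, the precision-weighted average.
Prior precision 1/σ₀² = 1/9; data precision n/σ² = 4/25 = 0.16.
θ̂ = ((1/9)·9 + 0.16·9.025) / (1/9 + 0.16) = 2.444/(61/225) = 5499/610 ≈ 9.015.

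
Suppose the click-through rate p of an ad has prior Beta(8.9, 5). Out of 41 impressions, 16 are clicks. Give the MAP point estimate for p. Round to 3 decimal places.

Prior: Beta(8.9, 5).
Data: 16 successes in 41 trials. The binomial likelihood contributes p^16(1−p)^25, so the posterior is Beta(8.9+16, 5+25) = Beta(24.9, 30).
For Beta(a, b) with a, b > 1 the mode is (a−1)/(a+b−2) = 23.9/52.9 ≈ 0.452.

p̂_MAP = 0.452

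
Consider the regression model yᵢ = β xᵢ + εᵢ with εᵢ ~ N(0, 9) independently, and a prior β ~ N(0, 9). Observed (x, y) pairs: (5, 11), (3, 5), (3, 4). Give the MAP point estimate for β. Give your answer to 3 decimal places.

β̂_MAP = 1.864

log p(β | y) = −Σ(yᵢ − βxᵢ)²/(2·9) − β²/(2·9) + const.
Setting the derivative to zero: Σxᵢ(yᵢ − βxᵢ)/9 − β/9 = 0, so β = Σxᵢyᵢ / (Σxᵢ² + σ²/τ²).
Σxᵢyᵢ = 5·11 + 3·5 + 3·4 = 82; Σxᵢ² = 43; σ²/τ² = 1.
β̂_MAP = 82 / (43 + 1) = 82/44 ≈ 1.864.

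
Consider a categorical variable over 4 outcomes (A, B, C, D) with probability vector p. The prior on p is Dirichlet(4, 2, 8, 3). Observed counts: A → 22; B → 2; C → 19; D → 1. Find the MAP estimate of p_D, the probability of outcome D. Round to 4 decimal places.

MAP estimate of p_D = 0.0526

The posterior is Dirichlet(αᵢ + nᵢ) = Dirichlet(26, 4, 27, 4).
For a Dirichlet(a₁,…,a_K) with all aᵢ > 1, the mode has j-th component (aⱼ − 1)/(Σaᵢ − K).
Here Σaᵢ = 61 and K = 4, so p_D = (4 − 1)/(61 − 4) = 3/57 ≈ 0.0526.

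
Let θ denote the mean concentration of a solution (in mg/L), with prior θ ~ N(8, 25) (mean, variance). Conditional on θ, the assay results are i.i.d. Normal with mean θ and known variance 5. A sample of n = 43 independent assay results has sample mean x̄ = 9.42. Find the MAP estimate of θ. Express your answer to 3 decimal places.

θ̂_MAP = 9.413

n = 43, x̄ = 9.42.
For a Normal prior and Normal likelihood with known variance, the posterior is Normal; its mode equals its mean, the precision-weighted average.
Prior precision 1/σ₀² = 1/25 = 0.04; data precision n/σ² = 43/5 = 8.6.
θ̂ = (0.04·8 + 8.6·9.42) / (0.04 + 8.6) = 81.332/8.64 = 20333/2160 ≈ 9.413.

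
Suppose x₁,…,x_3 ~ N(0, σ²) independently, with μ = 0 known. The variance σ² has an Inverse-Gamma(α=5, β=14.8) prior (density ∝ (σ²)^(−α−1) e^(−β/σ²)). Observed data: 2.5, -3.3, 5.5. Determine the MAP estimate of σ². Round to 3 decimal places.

Sum of squared deviations about the known mean: SS = (2.5−0)² + (-3.3−0)² + (5.5−0)² = 47.39.
The Normal likelihood contributes (σ²)^(−n/2) exp(−SS/(2σ²)), so the posterior is Inverse-Gamma(α + n/2, β + SS/2) = Inverse-Gamma(6.5, 38.495).
The mode of Inverse-Gamma(a, b) is b/(a+1) = 38.495/7.5 ≈ 5.133.

σ̂²_MAP = 5.133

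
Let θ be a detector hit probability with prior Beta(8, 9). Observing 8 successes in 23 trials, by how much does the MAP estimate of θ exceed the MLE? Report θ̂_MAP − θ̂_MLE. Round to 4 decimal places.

Posterior is Beta(16, 24); MAP = (16−1)/(40−2) = 15/38 ≈ 0.39474.
MLE ignores the prior: θ̂_MLE = k/n = 8/23 ≈ 0.34783.
Difference = 15/38 − 8/23 = 41/874 ≈ 0.0469.

MAP − MLE = 0.0469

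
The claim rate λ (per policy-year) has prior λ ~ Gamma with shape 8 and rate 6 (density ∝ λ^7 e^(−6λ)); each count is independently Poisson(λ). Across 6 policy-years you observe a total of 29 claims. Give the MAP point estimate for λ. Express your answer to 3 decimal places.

λ̂_MAP = 3.000

Σxᵢ = 29, n = 6.
Posterior ∝ λ^7e^(−6λ) · λ^29e^(−6λ) = λ^36e^(−12λ), i.e. Gamma(shape=37, rate=12).
The mode of a Gamma(a, b) with a ≥ 1 (shape–rate) is (a−1)/b = 36/12 ≈ 3.000.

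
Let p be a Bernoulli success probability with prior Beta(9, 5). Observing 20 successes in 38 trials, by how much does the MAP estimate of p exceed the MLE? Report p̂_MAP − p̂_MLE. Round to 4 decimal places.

Posterior is Beta(29, 23); MAP = (29−1)/(52−2) = 28/50 ≈ 0.56000.
MLE ignores the prior: p̂_MLE = k/n = 20/38 ≈ 0.52632.
Difference = 28/50 − 20/38 = 16/475 ≈ 0.0337.

MAP − MLE = 0.0337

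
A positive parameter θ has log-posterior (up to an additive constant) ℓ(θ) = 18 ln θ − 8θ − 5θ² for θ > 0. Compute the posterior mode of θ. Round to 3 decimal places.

θ̂_MAP = 1.000

ℓ'(θ) = 18/θ − 8 − 10θ. Setting this to zero and multiplying by θ: 10θ² + 8θ − 18 = 0.
θ = (−8 + √(8² + 4·10·18)) / (2·10) = (−8 + √784) / 20 = (−8 + 28)/20 = 1.
ℓ''(θ) = −18/θ² − 10 < 0, confirming a maximum.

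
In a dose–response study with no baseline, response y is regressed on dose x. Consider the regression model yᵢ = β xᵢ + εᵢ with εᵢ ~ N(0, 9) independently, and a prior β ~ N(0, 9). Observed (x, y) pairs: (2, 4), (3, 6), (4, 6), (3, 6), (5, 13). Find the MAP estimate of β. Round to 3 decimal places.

log p(β | y) = −Σ(yᵢ − βxᵢ)²/(2·9) − β²/(2·9) + const.
Setting the derivative to zero: Σxᵢ(yᵢ − βxᵢ)/9 − β/9 = 0, so β = Σxᵢyᵢ / (Σxᵢ² + σ²/τ²).
Σxᵢyᵢ = 2·4 + 3·6 + 4·6 + 3·6 + 5·13 = 133; Σxᵢ² = 63; σ²/τ² = 1.
β̂_MAP = 133 / (63 + 1) = 133/64 ≈ 2.078.

β̂_MAP = 2.078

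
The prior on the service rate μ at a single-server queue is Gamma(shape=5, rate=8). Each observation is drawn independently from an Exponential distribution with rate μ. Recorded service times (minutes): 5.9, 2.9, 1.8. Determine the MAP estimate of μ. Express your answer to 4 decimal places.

The Exponential(rate=μ) likelihood is ∝ μ^n e^(−μΣtᵢ). Here n = 3 and Σtᵢ = 5.9 + 2.9 + 1.8 = 10.6.
Posterior ∝ μ^4e^(−8μ) · μ^3e^(−10.6μ) = μ^7e^(−18.6μ), i.e. Gamma(8, 18.6).
Mode = (a−1)/b = 7/18.6 ≈ 0.3763.

μ̂_MAP = 0.3763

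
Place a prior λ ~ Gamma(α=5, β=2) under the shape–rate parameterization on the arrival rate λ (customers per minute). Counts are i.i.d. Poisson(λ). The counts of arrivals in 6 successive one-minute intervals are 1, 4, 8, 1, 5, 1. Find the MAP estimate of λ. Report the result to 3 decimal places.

Σxᵢ = 1+4+8+1+5+1 = 20, with n = 6.
Posterior ∝ λ^4e^(−2λ) · λ^20e^(−6λ) = λ^24e^(−8λ), i.e. Gamma(shape=25, rate=8).
The mode of a Gamma(a, b) with a ≥ 1 (shape–rate) is (a−1)/b = 24/8 ≈ 3.000.

λ̂_MAP = 3.000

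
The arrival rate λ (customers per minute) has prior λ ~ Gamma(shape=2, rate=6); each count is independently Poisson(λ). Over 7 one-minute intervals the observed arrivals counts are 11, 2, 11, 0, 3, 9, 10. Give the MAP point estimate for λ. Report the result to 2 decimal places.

λ̂_MAP = 3.62

Σxᵢ = 11+2+11+0+3+9+10 = 46, with n = 7.
Posterior ∝ λe^(−6λ) · λ^46e^(−7λ) = λ^47e^(−13λ), i.e. Gamma(shape=48, rate=13).
The mode of a Gamma(a, b) with a ≥ 1 (shape–rate) is (a−1)/b = 47/13 ≈ 3.62.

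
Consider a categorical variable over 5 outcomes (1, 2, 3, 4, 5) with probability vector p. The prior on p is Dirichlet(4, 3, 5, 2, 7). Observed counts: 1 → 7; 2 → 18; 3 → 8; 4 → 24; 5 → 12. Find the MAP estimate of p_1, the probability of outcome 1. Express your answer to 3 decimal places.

MAP estimate: 0.118

The posterior is Dirichlet(αᵢ + nᵢ) = Dirichlet(11, 21, 13, 26, 19).
For a Dirichlet(a₁,…,a_K) with all aᵢ > 1, the mode has j-th component (aⱼ − 1)/(Σaᵢ − K).
Here Σaᵢ = 90 and K = 5, so p_1 = (11 − 1)/(90 − 5) = 10/85 ≈ 0.118.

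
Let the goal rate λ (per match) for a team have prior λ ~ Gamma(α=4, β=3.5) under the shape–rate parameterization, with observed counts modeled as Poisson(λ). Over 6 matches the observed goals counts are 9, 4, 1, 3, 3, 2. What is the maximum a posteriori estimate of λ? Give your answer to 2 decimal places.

Σxᵢ = 9+4+1+3+3+2 = 22, with n = 6.
Posterior ∝ λ^3e^(−3.5λ) · λ^22e^(−6λ) = λ^25e^(−9.5λ), i.e. Gamma(shape=26, rate=9.5).
The mode of a Gamma(a, b) with a ≥ 1 (shape–rate) is (a−1)/b = 25/9.5 ≈ 2.63.

λ̂_MAP = 2.63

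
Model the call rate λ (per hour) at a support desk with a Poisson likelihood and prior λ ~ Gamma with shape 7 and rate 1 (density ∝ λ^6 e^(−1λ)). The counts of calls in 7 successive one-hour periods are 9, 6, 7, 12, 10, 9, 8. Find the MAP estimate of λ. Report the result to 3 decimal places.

λ̂_MAP = 8.375

Σxᵢ = 9+6+7+12+10+9+8 = 61, with n = 7.
Posterior ∝ λ^6e^(−1λ) · λ^61e^(−7λ) = λ^67e^(−8λ), i.e. Gamma(shape=68, rate=8).
The mode of a Gamma(a, b) with a ≥ 1 (shape–rate) is (a−1)/b = 67/8 ≈ 8.375.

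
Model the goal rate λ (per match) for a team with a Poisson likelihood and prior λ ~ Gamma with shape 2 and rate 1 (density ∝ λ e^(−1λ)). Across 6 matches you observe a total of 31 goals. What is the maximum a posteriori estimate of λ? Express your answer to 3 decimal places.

Σxᵢ = 31, n = 6.
Posterior ∝ λe^(−1λ) · λ^31e^(−6λ) = λ^32e^(−7λ), i.e. Gamma(shape=33, rate=7).
The mode of a Gamma(a, b) with a ≥ 1 (shape–rate) is (a−1)/b = 32/7 ≈ 4.571.

λ̂_MAP = 4.571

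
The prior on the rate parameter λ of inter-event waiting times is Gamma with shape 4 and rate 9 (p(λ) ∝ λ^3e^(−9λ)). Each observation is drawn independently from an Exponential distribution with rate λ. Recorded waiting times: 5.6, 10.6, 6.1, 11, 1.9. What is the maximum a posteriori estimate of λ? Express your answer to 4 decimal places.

The Exponential(rate=λ) likelihood is ∝ λ^n e^(−λΣtᵢ). Here n = 5 and Σtᵢ = 5.6 + 10.6 + 6.1 + 11 + 1.9 = 35.2.
Posterior ∝ λ^3e^(−9λ) · λ^5e^(−35.2λ) = λ^8e^(−44.2λ), i.e. Gamma(9, 44.2).
Mode = (a−1)/b = 8/44.2 ≈ 0.1810.

λ̂_MAP = 0.1810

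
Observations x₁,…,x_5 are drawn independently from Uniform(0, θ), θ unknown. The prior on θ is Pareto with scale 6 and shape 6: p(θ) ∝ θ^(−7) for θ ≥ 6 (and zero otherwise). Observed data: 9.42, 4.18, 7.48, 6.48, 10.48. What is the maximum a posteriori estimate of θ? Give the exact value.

The Uniform(0, θ) likelihood is θ^(−n) for θ ≥ max(xᵢ), zero otherwise. Here max(xᵢ) = 10.48.
Posterior ∝ θ^(−7) · θ^(−5) = θ^(−12) on θ ≥ max(6, 10.48) = 10.48.
This density is strictly decreasing in θ, so the posterior mode lies at the lower boundary of the support.

θ̂_MAP = 10.48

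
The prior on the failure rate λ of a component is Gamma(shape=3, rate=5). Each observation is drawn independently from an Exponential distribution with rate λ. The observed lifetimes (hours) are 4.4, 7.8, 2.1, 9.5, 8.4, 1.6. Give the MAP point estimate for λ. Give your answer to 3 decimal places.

The Exponential(rate=λ) likelihood is ∝ λ^n e^(−λΣtᵢ). Here n = 6 and Σtᵢ = 4.4 + 7.8 + 2.1 + 9.5 + 8.4 + 1.6 = 33.8.
Posterior ∝ λ^2e^(−5λ) · λ^6e^(−33.8λ) = λ^8e^(−38.8λ), i.e. Gamma(9, 38.8).
Mode = (a−1)/b = 8/38.8 ≈ 0.206.

λ̂_MAP = 0.206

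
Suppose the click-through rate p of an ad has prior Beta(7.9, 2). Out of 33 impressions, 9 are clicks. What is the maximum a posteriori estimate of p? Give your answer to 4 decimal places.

p̂_MAP = 0.3888

Prior: Beta(7.9, 2).
Data: 9 successes in 33 trials. The binomial likelihood contributes p^9(1−p)^24, so the posterior is Beta(7.9+9, 2+24) = Beta(16.9, 26).
For Beta(a, b) with a, b > 1 the mode is (a−1)/(a+b−2) = 15.9/40.9 ≈ 0.3888.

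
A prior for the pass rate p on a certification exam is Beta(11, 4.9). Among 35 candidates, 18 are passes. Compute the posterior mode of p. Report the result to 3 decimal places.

p̂_MAP = 0.573

Prior: Beta(11, 4.9).
Data: 18 successes in 35 trials. The binomial likelihood contributes p^18(1−p)^17, so the posterior is Beta(11+18, 4.9+17) = Beta(29, 21.9).
For Beta(a, b) with a, b > 1 the mode is (a−1)/(a+b−2) = 28/48.9 ≈ 0.573.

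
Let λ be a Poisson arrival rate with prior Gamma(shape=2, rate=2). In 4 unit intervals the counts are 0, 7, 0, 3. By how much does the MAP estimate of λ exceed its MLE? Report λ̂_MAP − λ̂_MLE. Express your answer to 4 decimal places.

Σxᵢ = 10. Posterior is Gamma(12, 6); MAP = (12−1)/6 = 11/6 ≈ 1.83333.
MLE = x̄ = 10/4 ≈ 2.50000.
Difference = 11/6 − 10/4 = -2/3 ≈ -0.6667.

MAP − MLE = -0.6667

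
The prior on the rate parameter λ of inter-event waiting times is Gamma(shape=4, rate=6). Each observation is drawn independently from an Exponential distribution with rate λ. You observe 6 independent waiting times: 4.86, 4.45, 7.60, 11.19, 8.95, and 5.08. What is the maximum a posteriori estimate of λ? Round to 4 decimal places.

λ̂_MAP = 0.1870

The Exponential(rate=λ) likelihood is ∝ λ^n e^(−λΣtᵢ). Here n = 6 and Σtᵢ = 4.86 + 4.45 + 7.60 + 11.19 + 8.95 + 5.08 = 42.13.
Posterior ∝ λ^3e^(−6λ) · λ^6e^(−42.13λ) = λ^9e^(−48.13λ), i.e. Gamma(10, 48.13).
Mode = (a−1)/b = 9/48.13 ≈ 0.1870.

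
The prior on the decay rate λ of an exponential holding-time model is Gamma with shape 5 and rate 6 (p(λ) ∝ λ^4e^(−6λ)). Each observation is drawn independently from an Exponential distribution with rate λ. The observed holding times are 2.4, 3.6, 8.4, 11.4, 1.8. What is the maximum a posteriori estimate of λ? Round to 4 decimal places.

The Exponential(rate=λ) likelihood is ∝ λ^n e^(−λΣtᵢ). Here n = 5 and Σtᵢ = 2.4 + 3.6 + 8.4 + 11.4 + 1.8 = 27.6.
Posterior ∝ λ^4e^(−6λ) · λ^5e^(−27.6λ) = λ^9e^(−33.6λ), i.e. Gamma(10, 33.6).
Mode = (a−1)/b = 9/33.6 ≈ 0.2679.

λ̂_MAP = 0.2679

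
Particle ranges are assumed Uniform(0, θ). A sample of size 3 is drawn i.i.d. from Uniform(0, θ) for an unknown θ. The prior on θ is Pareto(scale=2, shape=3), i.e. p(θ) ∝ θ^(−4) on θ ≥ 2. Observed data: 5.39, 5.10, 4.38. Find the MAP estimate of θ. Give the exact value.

θ̂_MAP = 5.39

The Uniform(0, θ) likelihood is θ^(−n) for θ ≥ max(xᵢ), zero otherwise. Here max(xᵢ) = 5.39.
Posterior ∝ θ^(−4) · θ^(−3) = θ^(−7) on θ ≥ max(2, 5.39) = 5.39.
This density is strictly decreasing in θ, so the posterior mode lies at the lower boundary of the support.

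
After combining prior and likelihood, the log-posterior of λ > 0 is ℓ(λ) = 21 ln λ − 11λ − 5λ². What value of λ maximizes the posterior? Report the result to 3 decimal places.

ℓ'(λ) = 21/λ − 11 − 10λ. Setting this to zero and multiplying by λ: 10λ² + 11λ − 21 = 0.
λ = (−11 + √(11² + 4·10·21)) / (2·10) = (−11 + √961) / 20 = (−11 + 31)/20 = 1.
ℓ''(λ) = −21/λ² − 10 < 0, confirming a maximum.

λ̂_MAP = 1.000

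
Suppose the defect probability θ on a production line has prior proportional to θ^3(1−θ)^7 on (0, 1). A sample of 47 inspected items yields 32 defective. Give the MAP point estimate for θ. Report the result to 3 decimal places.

θ̂_MAP = 0.614

The prior density ∝ θ^3(1−θ)^7 is the kernel of Beta(4, 8).
Data: 32 successes in 47 trials. The binomial likelihood contributes θ^32(1−θ)^15, so the posterior is Beta(4+32, 8+15) = Beta(36, 23).
For Beta(a, b) with a, b > 1 the mode is (a−1)/(a+b−2) = 35/57 ≈ 0.614.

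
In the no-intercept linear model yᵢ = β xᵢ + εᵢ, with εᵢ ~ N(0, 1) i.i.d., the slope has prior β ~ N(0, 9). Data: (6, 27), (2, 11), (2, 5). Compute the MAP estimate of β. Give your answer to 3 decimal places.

β̂_MAP = 4.398

log p(β | y) = −Σ(yᵢ − βxᵢ)²/(2·1) − β²/(2·9) + const.
Setting the derivative to zero: Σxᵢ(yᵢ − βxᵢ)/1 − β/9 = 0, so β = Σxᵢyᵢ / (Σxᵢ² + σ²/τ²).
Σxᵢyᵢ = 6·27 + 2·11 + 2·5 = 194; Σxᵢ² = 44; σ²/τ² = 1/9.
β̂_MAP = 194 / (44 + 1/9) = 194/(397/9) = 1746/397 ≈ 4.398.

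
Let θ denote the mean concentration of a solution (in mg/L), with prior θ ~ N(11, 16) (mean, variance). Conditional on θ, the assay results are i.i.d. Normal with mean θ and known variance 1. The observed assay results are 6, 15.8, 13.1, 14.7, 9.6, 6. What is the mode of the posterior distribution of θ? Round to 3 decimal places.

n = 6; x̄ = (6 + 15.8 + 13.1 + 14.7 + 9.6 + 6)/6 = 65.2/6 = 163/15 ≈ 10.8667.
For a Normal prior and Normal likelihood with known variance, the posterior is Normal; its mode equals its mean, the precision-weighted average.
Prior precision 1/σ₀² = 1/16 = 0.0625; data precision n/σ² = 6/1 = 6.
θ̂ = (0.0625·11 + 6·(163/15)) / (0.0625 + 6) = 65.8875/6.0625 = 5271/485 ≈ 10.868.

θ̂_MAP = 10.868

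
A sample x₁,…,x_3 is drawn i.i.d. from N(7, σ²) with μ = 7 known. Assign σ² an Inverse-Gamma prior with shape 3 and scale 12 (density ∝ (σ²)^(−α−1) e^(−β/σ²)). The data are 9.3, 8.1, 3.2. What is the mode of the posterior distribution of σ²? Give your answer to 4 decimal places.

Sum of squared deviations about the known mean: SS = (9.3−7)² + (8.1−7)² + (3.2−7)² = 20.94.
The Normal likelihood contributes (σ²)^(−n/2) exp(−SS/(2σ²)), so the posterior is Inverse-Gamma(α + n/2, β + SS/2) = Inverse-Gamma(4.5, 22.47).
The mode of Inverse-Gamma(a, b) is b/(a+1) = 22.47/5.5 ≈ 4.0855.

σ̂²_MAP = 4.0855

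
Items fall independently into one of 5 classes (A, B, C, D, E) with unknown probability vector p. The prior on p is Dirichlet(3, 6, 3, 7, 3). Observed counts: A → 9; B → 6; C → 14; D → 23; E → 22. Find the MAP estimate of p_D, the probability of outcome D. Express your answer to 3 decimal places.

The posterior is Dirichlet(αᵢ + nᵢ) = Dirichlet(12, 12, 17, 30, 25).
For a Dirichlet(a₁,…,a_K) with all aᵢ > 1, the mode has j-th component (aⱼ − 1)/(Σaᵢ − K).
Here Σaᵢ = 96 and K = 5, so p_D = (30 − 1)/(96 − 5) = 29/91 ≈ 0.319.

MAP estimate of p_D = 0.319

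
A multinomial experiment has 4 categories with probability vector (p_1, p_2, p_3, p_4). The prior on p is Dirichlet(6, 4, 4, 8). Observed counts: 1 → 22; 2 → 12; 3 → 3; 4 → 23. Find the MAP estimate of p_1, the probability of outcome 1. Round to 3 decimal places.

MAP estimate: 0.346

The posterior is Dirichlet(αᵢ + nᵢ) = Dirichlet(28, 16, 7, 31).
For a Dirichlet(a₁,…,a_K) with all aᵢ > 1, the mode has j-th component (aⱼ − 1)/(Σaᵢ − K).
Here Σaᵢ = 82 and K = 4, so p_1 = (28 − 1)/(82 − 4) = 27/78 ≈ 0.346.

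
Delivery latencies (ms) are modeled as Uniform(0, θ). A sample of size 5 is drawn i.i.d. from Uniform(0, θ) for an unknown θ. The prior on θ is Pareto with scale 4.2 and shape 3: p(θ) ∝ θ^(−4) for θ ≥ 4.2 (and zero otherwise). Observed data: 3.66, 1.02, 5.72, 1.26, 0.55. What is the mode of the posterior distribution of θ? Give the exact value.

The Uniform(0, θ) likelihood is θ^(−n) for θ ≥ max(xᵢ), zero otherwise. Here max(xᵢ) = 5.72.
Posterior ∝ θ^(−4) · θ^(−5) = θ^(−9) on θ ≥ max(4.2, 5.72) = 5.72.
This density is strictly decreasing in θ, so the posterior mode lies at the lower boundary of the support.

θ̂_MAP = 5.72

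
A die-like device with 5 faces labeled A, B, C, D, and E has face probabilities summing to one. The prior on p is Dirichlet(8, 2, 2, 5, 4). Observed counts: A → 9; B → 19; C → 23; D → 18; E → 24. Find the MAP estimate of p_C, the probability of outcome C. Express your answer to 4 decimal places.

MAP estimate of p_C = 0.2202

The posterior is Dirichlet(αᵢ + nᵢ) = Dirichlet(17, 21, 25, 23, 28).
For a Dirichlet(a₁,…,a_K) with all aᵢ > 1, the mode has j-th component (aⱼ − 1)/(Σaᵢ − K).
Here Σaᵢ = 114 and K = 5, so p_C = (25 − 1)/(114 − 5) = 24/109 ≈ 0.2202.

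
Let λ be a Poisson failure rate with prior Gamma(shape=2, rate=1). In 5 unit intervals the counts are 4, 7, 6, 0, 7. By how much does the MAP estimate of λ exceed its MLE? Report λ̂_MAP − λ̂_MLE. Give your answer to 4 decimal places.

MAP − MLE = -0.6333

Σxᵢ = 24. Posterior is Gamma(26, 6); MAP = (26−1)/6 = 25/6 ≈ 4.16667.
MLE = x̄ = 24/5 ≈ 4.80000.
Difference = 25/6 − 24/5 = -19/30 ≈ -0.6333.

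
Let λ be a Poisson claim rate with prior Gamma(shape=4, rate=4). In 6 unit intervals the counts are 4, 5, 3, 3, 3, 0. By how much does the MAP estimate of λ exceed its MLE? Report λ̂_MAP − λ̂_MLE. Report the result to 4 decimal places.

Σxᵢ = 18. Posterior is Gamma(22, 10); MAP = (22−1)/10 = 21/10 ≈ 2.10000.
MLE = x̄ = 18/6 ≈ 3.00000.
Difference = 21/10 − 18/6 = -9/10 ≈ -0.9000.

MAP − MLE = -0.9000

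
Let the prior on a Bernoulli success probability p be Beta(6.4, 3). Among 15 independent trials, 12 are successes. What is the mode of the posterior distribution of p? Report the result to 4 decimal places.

p̂_MAP = 0.7768

Prior: Beta(6.4, 3).
Data: 12 successes in 15 trials. The binomial likelihood contributes p^12(1−p)^3, so the posterior is Beta(6.4+12, 3+3) = Beta(18.4, 6).
For Beta(a, b) with a, b > 1 the mode is (a−1)/(a+b−2) = 17.4/22.4 ≈ 0.7768.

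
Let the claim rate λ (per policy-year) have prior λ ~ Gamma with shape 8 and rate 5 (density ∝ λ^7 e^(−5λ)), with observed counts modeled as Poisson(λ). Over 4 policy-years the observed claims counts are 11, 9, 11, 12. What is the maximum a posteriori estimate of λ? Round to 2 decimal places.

λ̂_MAP = 5.56

Σxᵢ = 11+9+11+12 = 43, with n = 4.
Posterior ∝ λ^7e^(−5λ) · λ^43e^(−4λ) = λ^50e^(−9λ), i.e. Gamma(shape=51, rate=9).
The mode of a Gamma(a, b) with a ≥ 1 (shape–rate) is (a−1)/b = 50/9 ≈ 5.56.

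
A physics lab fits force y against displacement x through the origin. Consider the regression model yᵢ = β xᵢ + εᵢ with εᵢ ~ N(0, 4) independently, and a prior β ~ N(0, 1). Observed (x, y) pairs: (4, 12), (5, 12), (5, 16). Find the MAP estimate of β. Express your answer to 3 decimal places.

log p(β | y) = −Σ(yᵢ − βxᵢ)²/(2·4) − β²/(2·1) + const.
Setting the derivative to zero: Σxᵢ(yᵢ − βxᵢ)/4 − β/1 = 0, so β = Σxᵢyᵢ / (Σxᵢ² + σ²/τ²).
Σxᵢyᵢ = 4·12 + 5·12 + 5·16 = 188; Σxᵢ² = 66; σ²/τ² = 4.
β̂_MAP = 188 / (66 + 4) = 188/70 ≈ 2.686.

β̂_MAP = 2.686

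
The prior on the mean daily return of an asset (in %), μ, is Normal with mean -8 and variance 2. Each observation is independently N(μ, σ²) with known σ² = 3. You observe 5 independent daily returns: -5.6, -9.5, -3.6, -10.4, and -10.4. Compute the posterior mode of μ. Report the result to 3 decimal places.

μ̂_MAP = -7.923

n = 5; x̄ = ((-5.6) + (-9.5) + (-3.6) + (-10.4) + (-10.4))/5 = -39.5/5 = -7.9.
For a Normal prior and Normal likelihood with known variance, the posterior is Normal; its mode equals its mean, the precision-weighted average.
Prior precision 1/σ₀² = 1/2 = 0.5; data precision n/σ² = 5/3.
μ̂ = (0.5·(-8) + (5/3)·(-7.9)) / (0.5 + 5/3) = (-103/6)/(13/6) = -103/13 ≈ -7.923.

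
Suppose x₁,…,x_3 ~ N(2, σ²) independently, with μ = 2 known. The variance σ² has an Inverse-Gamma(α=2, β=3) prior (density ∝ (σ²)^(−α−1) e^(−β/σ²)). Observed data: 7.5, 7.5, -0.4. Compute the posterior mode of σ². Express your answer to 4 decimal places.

Sum of squared deviations about the known mean: SS = (7.5−2)² + (7.5−2)² + (-0.4−2)² = 66.26.
The Normal likelihood contributes (σ²)^(−n/2) exp(−SS/(2σ²)), so the posterior is Inverse-Gamma(α + n/2, β + SS/2) = Inverse-Gamma(3.5, 36.13).
The mode of Inverse-Gamma(a, b) is b/(a+1) = 36.13/4.5 ≈ 8.0289.

σ̂²_MAP = 8.0289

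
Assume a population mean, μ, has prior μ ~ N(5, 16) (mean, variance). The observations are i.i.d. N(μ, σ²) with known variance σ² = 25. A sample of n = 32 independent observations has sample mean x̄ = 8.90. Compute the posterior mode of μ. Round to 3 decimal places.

n = 32, x̄ = 8.90.
For a Normal prior and Normal likelihood with known variance, the posterior is Normal; its mode equals its mean, the precision-weighted average.
Prior precision 1/σ₀² = 1/16 = 0.0625; data precision n/σ² = 32/25 = 1.28.
μ̂ = (0.0625·5 + 1.28·8.9) / (0.0625 + 1.28) = 11.7045/1.3425 = 7803/895 ≈ 8.718.

μ̂_MAP = 8.718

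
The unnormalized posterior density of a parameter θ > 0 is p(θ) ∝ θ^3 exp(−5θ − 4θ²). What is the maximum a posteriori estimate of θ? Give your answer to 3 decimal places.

θ̂_MAP = 0.375

ℓ'(θ) = 3/θ − 5 − 8θ. Setting this to zero and multiplying by θ: 8θ² + 5θ − 3 = 0.
θ = (−5 + √(5² + 4·8·3)) / (2·8) = (−5 + √121) / 16 = (−5 + 11)/16 = 3/8.
ℓ''(θ) = −3/θ² − 8 < 0, confirming a maximum.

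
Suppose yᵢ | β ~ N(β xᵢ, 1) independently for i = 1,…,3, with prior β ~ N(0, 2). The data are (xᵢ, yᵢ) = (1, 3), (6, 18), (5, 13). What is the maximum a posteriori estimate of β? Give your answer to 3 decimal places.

log p(β | y) = −Σ(yᵢ − βxᵢ)²/(2·1) − β²/(2·2) + const.
Setting the derivative to zero: Σxᵢ(yᵢ − βxᵢ)/1 − β/2 = 0, so β = Σxᵢyᵢ / (Σxᵢ² + σ²/τ²).
Σxᵢyᵢ = 1·3 + 6·18 + 5·13 = 176; Σxᵢ² = 62; σ²/τ² = 0.5.
β̂_MAP = 176 / (62 + 0.5) = 176/62.5 ≈ 2.816.

β̂_MAP = 2.816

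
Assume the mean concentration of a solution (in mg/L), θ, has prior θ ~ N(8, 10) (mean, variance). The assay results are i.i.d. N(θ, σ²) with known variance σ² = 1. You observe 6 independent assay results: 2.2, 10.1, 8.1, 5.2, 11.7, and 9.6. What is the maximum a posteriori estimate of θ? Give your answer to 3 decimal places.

θ̂_MAP = 7.820

n = 6; x̄ = (2.2 + 10.1 + 8.1 + 5.2 + 11.7 + 9.6)/6 = 46.9/6 = 469/60 ≈ 7.8167.
For a Normal prior and Normal likelihood with known variance, the posterior is Normal; its mode equals its mean, the precision-weighted average.
Prior precision 1/σ₀² = 1/10 = 0.1; data precision n/σ² = 6/1 = 6.
θ̂ = (0.1·8 + 6·(469/60)) / (0.1 + 6) = 47.7/6.1 = 477/61 ≈ 7.820.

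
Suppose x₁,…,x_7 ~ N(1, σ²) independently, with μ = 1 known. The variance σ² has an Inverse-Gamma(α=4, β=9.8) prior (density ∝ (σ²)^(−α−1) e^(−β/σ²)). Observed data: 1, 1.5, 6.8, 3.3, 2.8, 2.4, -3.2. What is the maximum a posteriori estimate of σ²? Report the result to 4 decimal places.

Sum of squared deviations about the known mean: SS = (1−1)² + (1.5−1)² + (6.8−1)² + (3.3−1)² + (2.8−1)² + (2.4−1)² + (-3.2−1)² = 62.02.
The Normal likelihood contributes (σ²)^(−n/2) exp(−SS/(2σ²)), so the posterior is Inverse-Gamma(α + n/2, β + SS/2) = Inverse-Gamma(7.5, 40.81).
The mode of Inverse-Gamma(a, b) is b/(a+1) = 40.81/8.5 ≈ 4.8012.

σ̂²_MAP = 4.8012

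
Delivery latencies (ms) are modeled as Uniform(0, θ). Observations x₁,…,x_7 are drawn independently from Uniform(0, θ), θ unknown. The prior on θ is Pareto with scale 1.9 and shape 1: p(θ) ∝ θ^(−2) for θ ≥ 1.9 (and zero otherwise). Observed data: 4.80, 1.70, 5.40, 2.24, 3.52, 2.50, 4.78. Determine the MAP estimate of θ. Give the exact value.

The Uniform(0, θ) likelihood is θ^(−n) for θ ≥ max(xᵢ), zero otherwise. Here max(xᵢ) = 5.40.
Posterior ∝ θ^(−2) · θ^(−7) = θ^(−9) on θ ≥ max(1.9, 5.40) = 5.40.
This density is strictly decreasing in θ, so the posterior mode lies at the lower boundary of the support.

θ̂_MAP = 5.40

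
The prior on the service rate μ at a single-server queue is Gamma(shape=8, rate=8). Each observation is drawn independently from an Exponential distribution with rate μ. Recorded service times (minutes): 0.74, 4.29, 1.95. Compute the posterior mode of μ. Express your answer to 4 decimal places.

μ̂_MAP = 0.6676

The Exponential(rate=μ) likelihood is ∝ μ^n e^(−μΣtᵢ). Here n = 3 and Σtᵢ = 0.74 + 4.29 + 1.95 = 6.98.
Posterior ∝ μ^7e^(−8μ) · μ^3e^(−6.98μ) = μ^10e^(−14.98μ), i.e. Gamma(11, 14.98).
Mode = (a−1)/b = 10/14.98 ≈ 0.6676.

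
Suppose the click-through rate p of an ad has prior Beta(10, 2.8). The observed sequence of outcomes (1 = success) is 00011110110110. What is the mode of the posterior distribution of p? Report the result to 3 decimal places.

Prior: Beta(10, 2.8).
Data: 8 successes in 14 trials (from the sequence). The binomial likelihood contributes p^8(1−p)^6, so the posterior is Beta(10+8, 2.8+6) = Beta(18, 8.8).
For Beta(a, b) with a, b > 1 the mode is (a−1)/(a+b−2) = 17/24.8 ≈ 0.685.

p̂_MAP = 0.685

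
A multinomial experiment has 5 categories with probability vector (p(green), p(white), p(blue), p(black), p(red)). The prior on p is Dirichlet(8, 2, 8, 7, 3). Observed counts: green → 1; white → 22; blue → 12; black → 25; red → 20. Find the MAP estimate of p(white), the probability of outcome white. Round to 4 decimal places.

The posterior is Dirichlet(αᵢ + nᵢ) = Dirichlet(9, 24, 20, 32, 23).
For a Dirichlet(a₁,…,a_K) with all aᵢ > 1, the mode has j-th component (aⱼ − 1)/(Σaᵢ − K).
Here Σaᵢ = 108 and K = 5, so p(white) = (24 − 1)/(108 − 5) = 23/103 ≈ 0.2233.

MAP estimate of p(white) = 0.2233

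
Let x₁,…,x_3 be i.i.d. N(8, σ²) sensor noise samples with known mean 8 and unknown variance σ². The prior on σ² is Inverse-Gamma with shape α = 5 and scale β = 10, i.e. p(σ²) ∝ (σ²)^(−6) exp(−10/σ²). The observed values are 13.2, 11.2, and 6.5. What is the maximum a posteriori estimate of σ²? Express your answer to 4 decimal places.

Sum of squared deviations about the known mean: SS = (13.2−8)² + (11.2−8)² + (6.5−8)² = 39.53.
The Normal likelihood contributes (σ²)^(−n/2) exp(−SS/(2σ²)), so the posterior is Inverse-Gamma(α + n/2, β + SS/2) = Inverse-Gamma(6.5, 29.765).
The mode of Inverse-Gamma(a, b) is b/(a+1) = 29.765/7.5 ≈ 3.9687.

σ̂²_MAP = 3.9687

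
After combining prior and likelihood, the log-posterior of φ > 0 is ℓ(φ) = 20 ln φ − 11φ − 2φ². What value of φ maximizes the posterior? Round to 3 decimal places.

ℓ'(φ) = 20/φ − 11 − 4φ. Setting this to zero and multiplying by φ: 4φ² + 11φ − 20 = 0.
φ = (−11 + √(11² + 4·4·20)) / (2·4) = (−11 + √441) / 8 = (−11 + 21)/8 = 5/4.
ℓ''(φ) = −20/φ² − 4 < 0, confirming a maximum.

φ̂_MAP = 1.250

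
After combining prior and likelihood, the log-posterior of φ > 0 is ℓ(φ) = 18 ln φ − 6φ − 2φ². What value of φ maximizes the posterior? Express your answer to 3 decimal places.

ℓ'(φ) = 18/φ − 6 − 4φ. Setting this to zero and multiplying by φ: 4φ² + 6φ − 18 = 0.
φ = (−6 + √(6² + 4·4·18)) / (2·4) = (−6 + √324) / 8 = (−6 + 18)/8 = 3/2.
ℓ''(φ) = −18/φ² − 4 < 0, confirming a maximum.

φ̂_MAP = 1.500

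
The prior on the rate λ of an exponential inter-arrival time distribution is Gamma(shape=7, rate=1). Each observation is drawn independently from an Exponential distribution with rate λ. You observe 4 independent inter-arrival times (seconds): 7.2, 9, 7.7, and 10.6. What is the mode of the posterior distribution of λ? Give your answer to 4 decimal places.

The Exponential(rate=λ) likelihood is ∝ λ^n e^(−λΣtᵢ). Here n = 4 and Σtᵢ = 7.2 + 9 + 7.7 + 10.6 = 34.5.
Posterior ∝ λ^6e^(−1λ) · λ^4e^(−34.5λ) = λ^10e^(−35.5λ), i.e. Gamma(11, 35.5).
Mode = (a−1)/b = 10/35.5 ≈ 0.2817.

λ̂_MAP = 0.2817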